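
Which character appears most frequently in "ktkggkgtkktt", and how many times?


Input: 'ktkggkgtkktt'
Operation: tally each character
Counts: 'g':3, 'k':5, 't':4
Maximum: 'k' appears 5 times


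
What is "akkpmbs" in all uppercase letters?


Input string: 'akkpmbs'
Operation: convert each letter to uppercase
Mapping: 'a'->'A', 'k'->'K', 'k'->'K', 'p'->'P', 'm'->'M', 'b'->'B', 's'->'S'
Result: AKKPMBS


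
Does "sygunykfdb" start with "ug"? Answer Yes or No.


Input string: 'sygunykfdb'
Prefix to check: 'ug'
First 2 characters of input: 'sy'
Match: False
Result: No


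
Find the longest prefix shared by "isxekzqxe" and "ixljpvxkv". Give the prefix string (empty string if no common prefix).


String 1: 'isxekzqxe'
String 2: 'ixljpvxkv'
Compare position by position:
pos 0: 'i' vs 'i' match
pos 1: 's' vs 'x' differ -> stop
Longest common prefix: "i" (length 1)


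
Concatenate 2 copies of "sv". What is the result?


Input string: 'sv'
Operation: repeat 2 times
Concatenation: 'sv' + 'sv'
Result: svsv


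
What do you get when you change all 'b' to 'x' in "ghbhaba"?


Input string: 'ghbhaba'
Operation: replace 'b' with 'x'
Positions of 'b': 2, 5
After replacement: ghxhaxa


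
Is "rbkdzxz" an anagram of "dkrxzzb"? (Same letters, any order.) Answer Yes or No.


String 1: 'dkrxzzb' -> sorted: 'bdkrxzz'
String 2: 'rbkdzxz' -> sorted: 'bdkrxzz'
Compare sorted forms: 'bdkrxzz' == 'bdkrxzz'
Anagram: Yes


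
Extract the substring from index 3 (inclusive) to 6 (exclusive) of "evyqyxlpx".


Input string: 'evyqyxlpx'
Operation: slice [3:6]
Extract characters: s[3]='q', s[4]='y', s[5]='x'
Result: qyx


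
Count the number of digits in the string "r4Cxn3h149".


Input string: 'r4Cxn3h149'
Operation: count digit characters (0-9)
Scan: 'r', '4'(digit), 'C', 'x', 'n', '3'(digit), 'h', '1'(digit), '4'(digit), '9'(digit)
Digits found: 5
Result: 5


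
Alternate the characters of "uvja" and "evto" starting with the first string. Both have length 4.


String 1: 'uvja'
String 2: 'evto'
Operation: alternate characters
Pairs: 'u'+'e', 'v'+'v', 'j'+'t', 'a'+'o'
Result: uevvjtao


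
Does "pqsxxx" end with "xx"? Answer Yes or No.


Input string: 'pqsxxx'
Suffix to check: 'xx'
Last 2 characters of input: 'xx'
Match: True
Result: Yes


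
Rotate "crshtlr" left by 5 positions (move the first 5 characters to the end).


Input: 'crshtlr', shift = 5
Operation: split at index 5 and swap parts
Front part s[0:5] = 'crsht'
Back part s[5:] = 'lr'
Rotated = back + front = 'lr' + 'crsht'
Result: lrcrsht


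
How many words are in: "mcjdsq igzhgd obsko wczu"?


Input string: 'mcjdsq igzhgd obsko wczu'
Operation: split by spaces
Words found: 'mcjdsq', 'igzhgd', 'obsko', 'wczu'
Word count: 4


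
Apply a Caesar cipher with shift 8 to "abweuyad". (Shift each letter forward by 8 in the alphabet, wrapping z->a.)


Input: 'abweuyad', shift = 8
Operation: for each letter, (position + 8) mod 26
Mapping: 'a'(0+8=8)->'i', 'b'(1+8=9)->'j', 'w'(22+8=30, 30 mod 26=4)->'e', 'e'(4+8=12)->'m', 'u'(20+8=28, 28 mod 26=2)->'c', 'y'(24+8=32, 32 mod 26=6)->'g', 'a'(0+8=8)->'i', 'd'(3+8=11)->'l'
Result: ijemcgil


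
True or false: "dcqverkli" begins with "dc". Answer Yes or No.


Input string: 'dcqverkli'
Prefix to check: 'dc'
First 2 characters of input: 'dc'
Match: True
Result: Yes


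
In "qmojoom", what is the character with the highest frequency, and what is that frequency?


Input: 'qmojoom'
Operation: tally each character
Counts: 'j':1, 'm':2, 'o':3, 'q':1
Maximum: 'o' appears 3 times


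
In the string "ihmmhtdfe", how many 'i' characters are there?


Input string: 'ihmmhtdfe'
Target character: 'i'
Scan each position: s[0]='i'
Matches found at indices: 0
Total: 1


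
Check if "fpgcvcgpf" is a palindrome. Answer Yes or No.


Input string: 'fpgcvcgpf'
Reversed: 'fpgcvcgpf'
Compare pairs: s[0]='f' vs s[8]='f' (match), s[1]='p' vs s[7]='p' (match), s[2]='g' vs s[6]='g' (match), s[3]='c' vs s[5]='c' (match)
Palindrome: Yes


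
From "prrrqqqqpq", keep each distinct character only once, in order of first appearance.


Input: 'prrrqqqqpq'
Operation: keep first occurrence of each character
Scan: s[0]='p' new -> keep; s[1]='r' new -> keep; s[2]='r' seen -> skip; s[3]='r' seen -> skip; s[4]='q' new -> keep; s[5]='q' seen -> skip; s[6]='q' seen -> skip; s[7]='q' seen -> skip; s[8]='p' seen -> skip; s[9]='q' seen -> skip
Result: prq


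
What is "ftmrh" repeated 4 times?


Input string: 'ftmrh'
Operation: repeat 4 times
Concatenation: 'ftmrh' + 'ftmrh' + 'ftmrh' + 'ftmrh'
Result: ftmrhftmrhftmrhftmrh


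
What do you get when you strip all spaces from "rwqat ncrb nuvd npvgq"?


Input string: 'rwqat ncrb nuvd npvgq'
Operation: remove all spaces
Words: 'rwqat', 'ncrb', 'nuvd', 'npvgq'
Join without spaces: rwqatncrbnuvdnpvgq


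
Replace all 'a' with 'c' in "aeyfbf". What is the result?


Input string: 'aeyfbf'
Operation: replace 'a' with 'c'
Positions of 'a': 0
After replacement: ceyfbf


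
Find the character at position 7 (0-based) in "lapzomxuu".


Input string: 'lapzomxuu'
Operation: get character at index 7
Index mapping: s[0]='l', s[1]='a', s[2]='p', s[3]='z', s[4]='o', s[5]='m', s[6]='x', s[7]='u'
Result: 'u'


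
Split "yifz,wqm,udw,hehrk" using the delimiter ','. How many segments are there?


Input string: 'yifz,wqm,udw,hehrk'
Delimiter: ','
Split result: 'yifz', 'wqm', 'udw', 'hehrk'
Number of parts: 4


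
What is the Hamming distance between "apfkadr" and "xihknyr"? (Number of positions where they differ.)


String 1: 'apfkadr'
String 2: 'xihknyr'
Compare each position: pos 0: 'a'!='x', pos 1: 'p'!='i', pos 2: 'f'!='h', pos 3: 'k'=='k', pos 4: 'a'!='n', pos 5: 'd'!='y', pos 6: 'r'=='r'
Differing positions: 5
Hamming distance: 5


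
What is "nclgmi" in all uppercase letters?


Input string: 'nclgmi'
Operation: convert each letter to uppercase
Mapping: 'n'->'N', 'c'->'C', 'l'->'L', 'g'->'G', 'm'->'M', 'i'->'I'
Result: NCLGMI


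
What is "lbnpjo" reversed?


Input string: 'lbnpjo'
Operation: reverse character order
Original order: 'l' -> 'b' -> 'n' -> 'p' -> 'j' -> 'o'
Reversed order: 'o' -> 'j' -> 'p' -> 'n' -> 'b' -> 'l'
Result: ojpnbl


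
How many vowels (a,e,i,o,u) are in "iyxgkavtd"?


Input string: 'iyxgkavtd'
Operation: count vowels (a, e, i, o, u)
Scan: s[0]='i' (vowel), s[1]='y', s[2]='x', s[3]='g', s[4]='k', s[5]='a' (vowel), s[6]='v', s[7]='t', s[8]='d'
Vowels found: 2
Result: 2


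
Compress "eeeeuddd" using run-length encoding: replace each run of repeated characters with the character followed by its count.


Input: 'eeeeuddd'
Operation: identify consecutive runs
Runs: 'eeee' -> e4, 'u' -> u1, 'ddd' -> d3
Encoded: e4u1d3


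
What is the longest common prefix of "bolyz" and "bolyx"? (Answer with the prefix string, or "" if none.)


String 1: 'bolyz'
String 2: 'bolyx'
Compare position by position:
pos 0: 'b' vs 'b' match
pos 1: 'o' vs 'o' match
pos 2: 'l' vs 'l' match
pos 3: 'y' vs 'y' match
pos 4: 'z' vs 'x' differ -> stop
Longest common prefix: "boly" (length 4)


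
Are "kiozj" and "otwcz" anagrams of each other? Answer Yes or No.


String 1: 'kiozj' -> sorted: 'ijkoz'
String 2: 'otwcz' -> sorted: 'cotwz'
Compare sorted forms: 'ijkoz' != 'cotwz'
Anagram: No


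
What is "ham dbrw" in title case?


Input string: 'ham dbrw'
Operation: capitalize first letter of each word
Word transformations: 'ham'->'Ham', 'dbrw'->'Dbrw'
Result: Ham Dbrw


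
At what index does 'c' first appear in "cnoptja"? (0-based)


Input string: 'cnoptja'
Target: 'c'
Scanning left to right: s[0]='c'
First match at index: 0


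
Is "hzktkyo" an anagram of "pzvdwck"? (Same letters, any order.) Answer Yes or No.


String 1: 'pzvdwck' -> sorted: 'cdkpvwz'
String 2: 'hzktkyo' -> sorted: 'hkkotyz'
Compare sorted forms: 'cdkpvwz' != 'hkkotyz'
Anagram: No


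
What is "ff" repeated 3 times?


Input string: 'ff'
Operation: repeat 3 times
Concatenation: 'ff' + 'ff' + 'ff'
Result: ffffff


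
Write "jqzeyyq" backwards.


Input string: 'jqzeyyq'
Operation: reverse character order
Original order: 'j' -> 'q' -> 'z' -> 'e' -> 'y' -> 'y' -> 'q'
Reversed order: 'q' -> 'y' -> 'y' -> 'e' -> 'z' -> 'q' -> 'j'
Result: qyyezqj


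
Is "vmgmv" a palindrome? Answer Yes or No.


Input string: 'vmgmv'
Reversed: 'vmgmv'
Compare pairs: s[0]='v' vs s[4]='v' (match), s[1]='m' vs s[3]='m' (match)
Palindrome: Yes


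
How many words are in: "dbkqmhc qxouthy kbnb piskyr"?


Input string: 'dbkqmhc qxouthy kbnb piskyr'
Operation: split by spaces
Words found: 'dbkqmhc', 'qxouthy', 'kbnb', 'piskyr'
Word count: 4


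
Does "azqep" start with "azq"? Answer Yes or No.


Input string: 'azqep'
Prefix to check: 'azq'
First 3 characters of input: 'azq'
Match: True
Result: Yes


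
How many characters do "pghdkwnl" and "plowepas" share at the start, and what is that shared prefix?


String 1: 'pghdkwnl'
String 2: 'plowepas'
Compare position by position:
pos 0: 'p' vs 'p' match
pos 1: 'g' vs 'l' differ -> stop
Longest common prefix: "p" (length 1)


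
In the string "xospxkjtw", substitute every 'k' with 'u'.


Input string: 'xospxkjtw'
Operation: replace 'k' with 'u'
Positions of 'k': 5
After replacement: xospxujtw


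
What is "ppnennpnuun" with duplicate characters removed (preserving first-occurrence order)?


Input: 'ppnennpnuun'
Operation: keep first occurrence of each character
Scan: s[0]='p' new -> keep; s[1]='p' seen -> skip; s[2]='n' new -> keep; s[3]='e' new -> keep; s[4]='n' seen -> skip; s[5]='n' seen -> skip; s[6]='p' seen -> skip; s[7]='n' seen -> skip; s[8]='u' new -> keep; s[9]='u' seen -> skip; s[10]='n' seen -> skip
Result: pneu


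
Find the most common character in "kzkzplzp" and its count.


Input: 'kzkzplzp'
Operation: tally each character
Counts: 'k':2, 'l':1, 'p':2, 'z':3
Maximum: 'z' appears 3 times


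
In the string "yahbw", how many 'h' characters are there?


Input string: 'yahbw'
Target character: 'h'
Scan each position: s[2]='h'
Matches found at indices: 2
Total: 1


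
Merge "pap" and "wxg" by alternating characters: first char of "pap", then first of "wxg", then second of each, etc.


String 1: 'pap'
String 2: 'wxg'
Operation: alternate characters
Pairs: 'p'+'w', 'a'+'x', 'p'+'g'
Result: pwaxpg


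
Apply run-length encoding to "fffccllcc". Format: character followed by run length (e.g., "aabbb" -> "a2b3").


Input: 'fffccllcc'
Operation: identify consecutive runs
Runs: 'fff' -> f3, 'cc' -> c2, 'll' -> l2, 'cc' -> c2
Encoded: f3c2l2c2


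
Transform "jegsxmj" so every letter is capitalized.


Input string: 'jegsxmj'
Operation: convert each letter to uppercase
Mapping: 'j'->'J', 'e'->'E', 'g'->'G', 's'->'S', 'x'->'X', 'm'->'M', 'j'->'J'
Result: JEGSXMJ


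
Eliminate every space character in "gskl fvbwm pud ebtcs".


Input string: 'gskl fvbwm pud ebtcs'
Operation: remove all spaces
Words: 'gskl', 'fvbwm', 'pud', 'ebtcs'
Join without spaces: gsklfvbwmpudebtcs


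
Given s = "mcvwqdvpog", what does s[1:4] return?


Input string: 'mcvwqdvpog'
Operation: slice [1:4]
Extract characters: s[1]='c', s[2]='v', s[3]='w'
Result: cvw


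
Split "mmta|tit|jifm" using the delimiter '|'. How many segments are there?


Input string: 'mmta|tit|jifm'
Delimiter: '|'
Split result: 'mmta', 'tit', 'jifm'
Number of parts: 3


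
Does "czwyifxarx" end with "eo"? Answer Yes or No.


Input string: 'czwyifxarx'
Suffix to check: 'eo'
Last 2 characters of input: 'rx'
Match: False
Result: No


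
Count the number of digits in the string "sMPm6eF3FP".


Input string: 'sMPm6eF3FP'
Operation: count digit characters (0-9)
Scan: 's', 'M', 'P', 'm', '6'(digit), 'e', 'F', '3'(digit), 'F', 'P'
Digits found: 2
Result: 2


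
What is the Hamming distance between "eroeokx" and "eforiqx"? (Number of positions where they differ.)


String 1: 'eroeokx'
String 2: 'eforiqx'
Compare each position: pos 0: 'e'=='e', pos 1: 'r'!='f', pos 2: 'o'=='o', pos 3: 'e'!='r', pos 4: 'o'!='i', pos 5: 'k'!='q', pos 6: 'x'=='x'
Differing positions: 4
Hamming distance: 4


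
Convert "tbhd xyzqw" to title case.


Input string: 'tbhd xyzqw'
Operation: capitalize first letter of each word
Word transformations: 'tbhd'->'Tbhd', 'xyzqw'->'Xyzqw'
Result: Tbhd Xyzqw


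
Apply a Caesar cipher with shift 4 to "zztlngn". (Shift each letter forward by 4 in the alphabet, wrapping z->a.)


Input: 'zztlngn', shift = 4
Operation: for each letter, (position + 4) mod 26
Mapping: 'z'(25+4=29, 29 mod 26=3)->'d', 'z'(25+4=29, 29 mod 26=3)->'d', 't'(19+4=23)->'x', 'l'(11+4=15)->'p', 'n'(13+4=17)->'r', 'g'(6+4=10)->'k', 'n'(13+4=17)->'r'
Result: ddxprkr


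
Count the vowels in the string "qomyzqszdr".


Input string: 'qomyzqszdr'
Operation: count vowels (a, e, i, o, u)
Scan: s[0]='q', s[1]='o' (vowel), s[2]='m', s[3]='y', s[4]='z', s[5]='q', s[6]='s', s[7]='z', s[8]='d', s[9]='r'
Vowels found: 1
Result: 1


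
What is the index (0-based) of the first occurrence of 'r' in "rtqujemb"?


Input string: 'rtqujemb'
Target: 'r'
Scanning left to right: s[0]='r'
First match at index: 0


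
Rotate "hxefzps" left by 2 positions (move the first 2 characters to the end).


Input: 'hxefzps', shift = 2
Operation: split at index 2 and swap parts
Front part s[0:2] = 'hx'
Back part s[2:] = 'efzps'
Rotated = back + front = 'efzps' + 'hx'
Result: efzpshx


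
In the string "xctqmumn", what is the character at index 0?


Input string: 'xctqmumn'
Operation: get character at index 0
Index mapping: s[0]='x'
Result: 'x'


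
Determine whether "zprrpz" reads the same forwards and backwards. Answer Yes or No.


Input string: 'zprrpz'
Reversed: 'zprrpz'
Compare pairs: s[0]='z' vs s[5]='z' (match), s[1]='p' vs s[4]='p' (match), s[2]='r' vs s[3]='r' (match)
Palindrome: Yes


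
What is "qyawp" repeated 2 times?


Input string: 'qyawp'
Operation: repeat 2 times
Concatenation: 'qyawp' + 'qyawp'
Result: qyawpqyawp


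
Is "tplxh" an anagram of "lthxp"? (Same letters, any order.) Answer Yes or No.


String 1: 'lthxp' -> sorted: 'hlptx'
String 2: 'tplxh' -> sorted: 'hlptx'
Compare sorted forms: 'hlptx' == 'hlptx'
Anagram: Yes


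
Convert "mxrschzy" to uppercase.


Input string: 'mxrschzy'
Operation: convert each letter to uppercase
Mapping: 'm'->'M', 'x'->'X', 'r'->'R', 's'->'S', 'c'->'C', 'h'->'H', 'z'->'Z', 'y'->'Y'
Result: MXRSCHZY


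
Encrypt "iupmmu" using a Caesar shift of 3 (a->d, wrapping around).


Input: 'iupmmu', shift = 3
Operation: for each letter, (position + 3) mod 26
Mapping: 'i'(8+3=11)->'l', 'u'(20+3=23)->'x', 'p'(15+3=18)->'s', 'm'(12+3=15)->'p', 'm'(12+3=15)->'p', 'u'(20+3=23)->'x'
Result: lxsppx


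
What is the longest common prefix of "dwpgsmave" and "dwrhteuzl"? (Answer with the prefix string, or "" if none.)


String 1: 'dwpgsmave'
String 2: 'dwrhteuzl'
Compare position by position:
pos 0: 'd' vs 'd' match
pos 1: 'w' vs 'w' match
pos 2: 'p' vs 'r' differ -> stop
Longest common prefix: "dw" (length 2)


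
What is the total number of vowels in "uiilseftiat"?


Input string: 'uiilseftiat'
Operation: count vowels (a, e, i, o, u)
Scan: s[0]='u' (vowel), s[1]='i' (vowel), s[2]='i' (vowel), s[3]='l', s[4]='s', s[5]='e' (vowel), s[6]='f', s[7]='t', s[8]='i' (vowel), s[9]='a' (vowel), s[10]='t'
Vowels found: 6
Result: 6


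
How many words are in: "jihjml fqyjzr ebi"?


Input string: 'jihjml fqyjzr ebi'
Operation: split by spaces
Words found: 'jihjml', 'fqyjzr', 'ebi'
Word count: 3


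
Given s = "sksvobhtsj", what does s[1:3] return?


Input string: 'sksvobhtsj'
Operation: slice [1:3]
Extract characters: s[1]='k', s[2]='s'
Result: ks


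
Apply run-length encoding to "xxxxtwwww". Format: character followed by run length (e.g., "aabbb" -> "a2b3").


Input: 'xxxxtwwww'
Operation: identify consecutive runs
Runs: 'xxxx' -> x4, 't' -> t1, 'wwww' -> w4
Encoded: x4t1w4


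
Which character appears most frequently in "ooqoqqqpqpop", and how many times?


Input: 'ooqoqqqpqpop'
Operation: tally each character
Counts: 'o':4, 'p':3, 'q':5
Maximum: 'q' appears 5 times


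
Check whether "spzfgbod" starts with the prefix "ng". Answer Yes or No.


Input string: 'spzfgbod'
Prefix to check: 'ng'
First 2 characters of input: 'sp'
Match: False
Result: No


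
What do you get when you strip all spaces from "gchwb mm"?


Input string: 'gchwb mm'
Operation: remove all spaces
Words: 'gchwb', 'mm'
Join without spaces: gchwbmm


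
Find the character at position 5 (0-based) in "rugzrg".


Input string: 'rugzrg'
Operation: get character at index 5
Index mapping: s[0]='r', s[1]='u', s[2]='g', s[3]='z', s[4]='r', s[5]='g'
Result: 'g'


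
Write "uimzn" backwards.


Input string: 'uimzn'
Operation: reverse character order
Original order: 'u' -> 'i' -> 'm' -> 'z' -> 'n'
Reversed order: 'n' -> 'z' -> 'm' -> 'i' -> 'u'
Result: nzmiu


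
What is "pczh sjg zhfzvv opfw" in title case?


Input string: 'pczh sjg zhfzvv opfw'
Operation: capitalize first letter of each word
Word transformations: 'pczh'->'Pczh', 'sjg'->'Sjg', 'zhfzvv'->'Zhfzvv', 'opfw'->'Opfw'
Result: Pczh Sjg Zhfzvv Opfw


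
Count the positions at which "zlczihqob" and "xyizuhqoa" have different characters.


String 1: 'zlczihqob'
String 2: 'xyizuhqoa'
Compare each position: pos 0: 'z'!='x', pos 1: 'l'!='y', pos 2: 'c'!='i', pos 3: 'z'=='z', pos 4: 'i'!='u', pos 5: 'h'=='h', pos 6: 'q'=='q', pos 7: 'o'=='o', pos 8: 'b'!='a'
Differing positions: 5
Hamming distance: 5


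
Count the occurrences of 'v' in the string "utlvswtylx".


Input string: 'utlvswtylx'
Target character: 'v'
Scan each position: s[3]='v'
Matches found at indices: 3
Total: 1


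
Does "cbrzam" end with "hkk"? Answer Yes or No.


Input string: 'cbrzam'
Suffix to check: 'hkk'
Last 3 characters of input: 'zam'
Match: False
Result: No


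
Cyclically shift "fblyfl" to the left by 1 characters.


Input: 'fblyfl', shift = 1
Operation: split at index 1 and swap parts
Front part s[0:1] = 'f'
Back part s[1:] = 'blyfl'
Rotated = back + front = 'blyfl' + 'f'
Result: blyflf


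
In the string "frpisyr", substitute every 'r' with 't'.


Input string: 'frpisyr'
Operation: replace 'r' with 't'
Positions of 'r': 1, 6
After replacement: ftpisyt


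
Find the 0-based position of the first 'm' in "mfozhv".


Input string: 'mfozhv'
Target: 'm'
Scanning left to right: s[0]='m'
First match at index: 0


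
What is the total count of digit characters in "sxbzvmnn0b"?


Input string: 'sxbzvmnn0b'
Operation: count digit characters (0-9)
Scan: 's', 'x', 'b', 'z', 'v', 'm', 'n', 'n', '0'(digit), 'b'
Digits found: 1
Result: 1


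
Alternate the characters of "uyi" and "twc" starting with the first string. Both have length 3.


String 1: 'uyi'
String 2: 'twc'
Operation: alternate characters
Pairs: 'u'+'t', 'y'+'w', 'i'+'c'
Result: utywic


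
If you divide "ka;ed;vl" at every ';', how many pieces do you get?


Input string: 'ka;ed;vl'
Delimiter: ';'
Split result: 'ka', 'ed', 'vl'
Number of parts: 3


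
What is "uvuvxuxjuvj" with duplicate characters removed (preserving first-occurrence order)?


Input: 'uvuvxuxjuvj'
Operation: keep first occurrence of each character
Scan: s[0]='u' new -> keep; s[1]='v' new -> keep; s[2]='u' seen -> skip; s[3]='v' seen -> skip; s[4]='x' new -> keep; s[5]='u' seen -> skip; s[6]='x' seen -> skip; s[7]='j' new -> keep; s[8]='u' seen -> skip; s[9]='v' seen -> skip; s[10]='j' seen -> skip
Result: uvxj


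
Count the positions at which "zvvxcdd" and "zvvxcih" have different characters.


String 1: 'zvvxcdd'
String 2: 'zvvxcih'
Compare each position: pos 0: 'z'=='z', pos 1: 'v'=='v', pos 2: 'v'=='v', pos 3: 'x'=='x', pos 4: 'c'=='c', pos 5: 'd'!='i', pos 6: 'd'!='h'
Differing positions: 2
Hamming distance: 2


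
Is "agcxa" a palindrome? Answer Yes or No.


Input string: 'agcxa'
Reversed: 'axcga'
Compare pairs: s[0]='a' vs s[4]='a' (match), s[1]='g' vs s[3]='x' (mismatch)
Palindrome: No


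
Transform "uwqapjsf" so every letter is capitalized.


Input string: 'uwqapjsf'
Operation: convert each letter to uppercase
Mapping: 'u'->'U', 'w'->'W', 'q'->'Q', 'a'->'A', 'p'->'P', 'j'->'J', 's'->'S', 'f'->'F'
Result: UWQAPJSF


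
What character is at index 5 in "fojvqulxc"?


Input string: 'fojvqulxc'
Operation: get character at index 5
Index mapping: s[0]='f', s[1]='o', s[2]='j', s[3]='v', s[4]='q', s[5]='u'
Result: 'u'


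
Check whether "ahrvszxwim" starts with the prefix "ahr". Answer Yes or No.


Input string: 'ahrvszxwim'
Prefix to check: 'ahr'
First 3 characters of input: 'ahr'
Match: True
Result: Yes


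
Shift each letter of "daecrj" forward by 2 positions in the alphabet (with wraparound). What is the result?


Input: 'daecrj', shift = 2
Operation: for each letter, (position + 2) mod 26
Mapping: 'd'(3+2=5)->'f', 'a'(0+2=2)->'c', 'e'(4+2=6)->'g', 'c'(2+2=4)->'e', 'r'(17+2=19)->'t', 'j'(9+2=11)->'l'
Result: fcgetl


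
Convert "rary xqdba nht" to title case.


Input string: 'rary xqdba nht'
Operation: capitalize first letter of each word
Word transformations: 'rary'->'Rary', 'xqdba'->'Xqdba', 'nht'->'Nht'
Result: Rary Xqdba Nht


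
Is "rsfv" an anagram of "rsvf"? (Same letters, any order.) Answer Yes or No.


String 1: 'rsvf' -> sorted: 'frsv'
String 2: 'rsfv' -> sorted: 'frsv'
Compare sorted forms: 'frsv' == 'frsv'
Anagram: Yes


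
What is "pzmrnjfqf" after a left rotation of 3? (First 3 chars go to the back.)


Input: 'pzmrnjfqf', shift = 3
Operation: split at index 3 and swap parts
Front part s[0:3] = 'pzm'
Back part s[3:] = 'rnjfqf'
Rotated = back + front = 'rnjfqf' + 'pzm'
Result: rnjfqfpzm


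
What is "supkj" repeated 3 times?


Input string: 'supkj'
Operation: repeat 3 times
Concatenation: 'supkj' + 'supkj' + 'supkj'
Result: supkjsupkjsupkj


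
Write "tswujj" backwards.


Input string: 'tswujj'
Operation: reverse character order
Original order: 't' -> 's' -> 'w' -> 'u' -> 'j' -> 'j'
Reversed order: 'j' -> 'j' -> 'u' -> 'w' -> 's' -> 't'
Result: jjuwst


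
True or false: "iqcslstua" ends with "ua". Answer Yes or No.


Input string: 'iqcslstua'
Suffix to check: 'ua'
Last 2 characters of input: 'ua'
Match: True
Result: Yes


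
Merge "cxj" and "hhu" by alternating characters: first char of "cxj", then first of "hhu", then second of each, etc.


String 1: 'cxj'
String 2: 'hhu'
Operation: alternate characters
Pairs: 'c'+'h', 'x'+'h', 'j'+'u'
Result: chxhju


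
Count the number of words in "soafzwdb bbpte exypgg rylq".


Input string: 'soafzwdb bbpte exypgg rylq'
Operation: split by spaces
Words found: 'soafzwdb', 'bbpte', 'exypgg', 'rylq'
Word count: 4


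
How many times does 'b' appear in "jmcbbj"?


Input string: 'jmcbbj'
Target character: 'b'
Scan each position: s[3]='b', s[4]='b'
Matches found at indices: 3, 4
Total: 2


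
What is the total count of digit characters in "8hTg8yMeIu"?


Input string: '8hTg8yMeIu'
Operation: count digit characters (0-9)
Scan: '8'(digit), 'h', 'T', 'g', '8'(digit), 'y', 'M', 'e', 'I', 'u'
Digits found: 2
Result: 2


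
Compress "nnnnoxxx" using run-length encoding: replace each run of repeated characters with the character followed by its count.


Input: 'nnnnoxxx'
Operation: identify consecutive runs
Runs: 'nnnn' -> n4, 'o' -> o1, 'xxx' -> x3
Encoded: n4o1x3


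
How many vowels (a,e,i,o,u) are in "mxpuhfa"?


Input string: 'mxpuhfa'
Operation: count vowels (a, e, i, o, u)
Scan: s[0]='m', s[1]='x', s[2]='p', s[3]='u' (vowel), s[4]='h', s[5]='f', s[6]='a' (vowel)
Vowels found: 2
Result: 2


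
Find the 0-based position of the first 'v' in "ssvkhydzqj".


Input string: 'ssvkhydzqj'
Target: 'v'
Scanning left to right: s[0]='s', s[1]='s', s[2]='v'
First match at index: 2


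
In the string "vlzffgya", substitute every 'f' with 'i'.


Input string: 'vlzffgya'
Operation: replace 'f' with 'i'
Positions of 'f': 3, 4
After replacement: vlziigya


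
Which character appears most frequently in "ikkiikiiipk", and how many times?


Input: 'ikkiikiiipk'
Operation: tally each character
Counts: 'i':6, 'k':4, 'p':1
Maximum: 'i' appears 6 times


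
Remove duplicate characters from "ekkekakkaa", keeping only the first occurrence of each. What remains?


Input: 'ekkekakkaa'
Operation: keep first occurrence of each character
Scan: s[0]='e' new -> keep; s[1]='k' new -> keep; s[2]='k' seen -> skip; s[3]='e' seen -> skip; s[4]='k' seen -> skip; s[5]='a' new -> keep; s[6]='k' seen -> skip; s[7]='k' seen -> skip; s[8]='a' seen -> skip; s[9]='a' seen -> skip
Result: eka


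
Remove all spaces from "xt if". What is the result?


Input string: 'xt if'
Operation: remove all spaces
Words: 'xt', 'if'
Join without spaces: xtif


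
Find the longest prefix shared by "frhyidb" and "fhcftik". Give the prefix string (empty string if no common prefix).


String 1: 'frhyidb'
String 2: 'fhcftik'
Compare position by position:
pos 0: 'f' vs 'f' match
pos 1: 'r' vs 'h' differ -> stop
Longest common prefix: "f" (length 1)


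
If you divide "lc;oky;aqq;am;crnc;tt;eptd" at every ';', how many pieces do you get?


Input string: 'lc;oky;aqq;am;crnc;tt;eptd'
Delimiter: ';'
Split result: 'lc', 'oky', 'aqq', 'am', 'crnc', 'tt', 'eptd'
Number of parts: 7


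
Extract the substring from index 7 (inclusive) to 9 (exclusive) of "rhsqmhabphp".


Input string: 'rhsqmhabphp'
Operation: slice [7:9]
Extract characters: s[7]='b', s[8]='p'
Result: bp


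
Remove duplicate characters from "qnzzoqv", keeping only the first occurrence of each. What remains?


Input: 'qnzzoqv'
Operation: keep first occurrence of each character
Scan: s[0]='q' new -> keep; s[1]='n' new -> keep; s[2]='z' new -> keep; s[3]='z' seen -> skip; s[4]='o' new -> keep; s[5]='q' seen -> skip; s[6]='v' new -> keep
Result: qnzov


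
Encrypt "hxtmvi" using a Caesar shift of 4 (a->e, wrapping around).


Input: 'hxtmvi', shift = 4
Operation: for each letter, (position + 4) mod 26
Mapping: 'h'(7+4=11)->'l', 'x'(23+4=27, 27 mod 26=1)->'b', 't'(19+4=23)->'x', 'm'(12+4=16)->'q', 'v'(21+4=25)->'z', 'i'(8+4=12)->'m'
Result: lbxqzm


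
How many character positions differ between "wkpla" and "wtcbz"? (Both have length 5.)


String 1: 'wkpla'
String 2: 'wtcbz'
Compare each position: pos 0: 'w'=='w', pos 1: 'k'!='t', pos 2: 'p'!='c', pos 3: 'l'!='b', pos 4: 'a'!='z'
Differing positions: 4
Hamming distance: 4


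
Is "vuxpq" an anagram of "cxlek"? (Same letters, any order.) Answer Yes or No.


String 1: 'cxlek' -> sorted: 'ceklx'
String 2: 'vuxpq' -> sorted: 'pquvx'
Compare sorted forms: 'ceklx' != 'pquvx'
Anagram: No


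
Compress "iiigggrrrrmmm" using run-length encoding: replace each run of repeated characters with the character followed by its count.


Input: 'iiigggrrrrmmm'
Operation: identify consecutive runs
Runs: 'iii' -> i3, 'ggg' -> g3, 'rrrr' -> r4, 'mmm' -> m3
Encoded: i3g3r4m3


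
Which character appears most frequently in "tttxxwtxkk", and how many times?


Input: 'tttxxwtxkk'
Operation: tally each character
Counts: 'k':2, 't':4, 'w':1, 'x':3
Maximum: 't' appears 4 times


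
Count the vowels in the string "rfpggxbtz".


Input string: 'rfpggxbtz'
Operation: count vowels (a, e, i, o, u)
Scan: s[0]='r', s[1]='f', s[2]='p', s[3]='g', s[4]='g', s[5]='x', s[6]='b', s[7]='t', s[8]='z'
Vowels found: 0
Result: 0


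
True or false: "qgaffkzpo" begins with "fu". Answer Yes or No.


Input string: 'qgaffkzpo'
Prefix to check: 'fu'
First 2 characters of input: 'qg'
Match: False
Result: No


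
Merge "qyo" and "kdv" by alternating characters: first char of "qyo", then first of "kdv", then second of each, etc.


String 1: 'qyo'
String 2: 'kdv'
Operation: alternate characters
Pairs: 'q'+'k', 'y'+'d', 'o'+'v'
Result: qkydov


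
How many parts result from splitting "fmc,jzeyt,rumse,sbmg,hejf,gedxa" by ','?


Input string: 'fmc,jzeyt,rumse,sbmg,hejf,gedxa'
Delimiter: ','
Split result: 'fmc', 'jzeyt', 'rumse', 'sbmg', 'hejf', 'gedxa'
Number of parts: 6


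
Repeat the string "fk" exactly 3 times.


Input string: 'fk'
Operation: repeat 3 times
Concatenation: 'fk' + 'fk' + 'fk'
Result: fkfkfk


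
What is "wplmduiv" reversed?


Input string: 'wplmduiv'
Operation: reverse character order
Original order: 'w' -> 'p' -> 'l' -> 'm' -> 'd' -> 'u' -> 'i' -> 'v'
Reversed order: 'v' -> 'i' -> 'u' -> 'd' -> 'm' -> 'l' -> 'p' -> 'w'
Result: viudmlpw


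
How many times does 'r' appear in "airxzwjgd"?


Input string: 'airxzwjgd'
Target character: 'r'
Scan each position: s[2]='r'
Matches found at indices: 2
Total: 1


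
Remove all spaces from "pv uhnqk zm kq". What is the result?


Input string: 'pv uhnqk zm kq'
Operation: remove all spaces
Words: 'pv', 'uhnqk', 'zm', 'kq'
Join without spaces: pvuhnqkzmkq


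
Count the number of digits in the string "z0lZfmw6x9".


Input string: 'z0lZfmw6x9'
Operation: count digit characters (0-9)
Scan: 'z', '0'(digit), 'l', 'Z', 'f', 'm', 'w', '6'(digit), 'x', '9'(digit)
Digits found: 3
Result: 3


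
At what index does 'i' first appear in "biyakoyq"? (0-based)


Input string: 'biyakoyq'
Target: 'i'
Scanning left to right: s[0]='b', s[1]='i'
First match at index: 1


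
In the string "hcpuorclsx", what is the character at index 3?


Input string: 'hcpuorclsx'
Operation: get character at index 3
Index mapping: s[0]='h', s[1]='c', s[2]='p', s[3]='u'
Result: 'u'


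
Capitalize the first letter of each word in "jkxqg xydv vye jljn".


Input string: 'jkxqg xydv vye jljn'
Operation: capitalize first letter of each word
Word transformations: 'jkxqg'->'Jkxqg', 'xydv'->'Xydv', 'vye'->'Vye', 'jljn'->'Jljn'
Result: Jkxqg Xydv Vye Jljn


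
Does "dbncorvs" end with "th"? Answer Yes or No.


Input string: 'dbncorvs'
Suffix to check: 'th'
Last 2 characters of input: 'vs'
Match: False
Result: No


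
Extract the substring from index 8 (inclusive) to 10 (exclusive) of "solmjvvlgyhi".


Input string: 'solmjvvlgyhi'
Operation: slice [8:10]
Extract characters: s[8]='g', s[9]='y'
Result: gy


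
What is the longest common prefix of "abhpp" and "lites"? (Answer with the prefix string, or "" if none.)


String 1: 'abhpp'
String 2: 'lites'
Compare position by position:
pos 0: 'a' vs 'l' differ -> stop
Longest common prefix: "" (length 0)


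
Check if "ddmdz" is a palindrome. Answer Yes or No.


Input string: 'ddmdz'
Reversed: 'zdmdd'
Compare pairs: s[0]='d' vs s[4]='z' (mismatch), s[1]='d' vs s[3]='d' (match)
Palindrome: No


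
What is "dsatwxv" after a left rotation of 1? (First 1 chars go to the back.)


Input: 'dsatwxv', shift = 1
Operation: split at index 1 and swap parts
Front part s[0:1] = 'd'
Back part s[1:] = 'satwxv'
Rotated = back + front = 'satwxv' + 'd'
Result: satwxvd


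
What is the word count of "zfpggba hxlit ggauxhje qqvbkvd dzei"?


Input string: 'zfpggba hxlit ggauxhje qqvbkvd dzei'
Operation: split by spaces
Words found: 'zfpggba', 'hxlit', 'ggauxhje', 'qqvbkvd', 'dzei'
Word count: 5


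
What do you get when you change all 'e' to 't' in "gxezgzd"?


Input string: 'gxezgzd'
Operation: replace 'e' with 't'
Positions of 'e': 2
After replacement: gxtzgzd


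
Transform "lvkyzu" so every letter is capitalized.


Input string: 'lvkyzu'
Operation: convert each letter to uppercase
Mapping: 'l'->'L', 'v'->'V', 'k'->'K', 'y'->'Y', 'z'->'Z', 'u'->'U'
Result: LVKYZU


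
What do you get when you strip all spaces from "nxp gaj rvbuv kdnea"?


Input string: 'nxp gaj rvbuv kdnea'
Operation: remove all spaces
Words: 'nxp', 'gaj', 'rvbuv', 'kdnea'
Join without spaces: nxpgajrvbuvkdnea


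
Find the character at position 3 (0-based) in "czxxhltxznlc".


Input string: 'czxxhltxznlc'
Operation: get character at index 3
Index mapping: s[0]='c', s[1]='z', s[2]='x', s[3]='x'
Result: 'x'


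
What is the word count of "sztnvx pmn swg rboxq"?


Input string: 'sztnvx pmn swg rboxq'
Operation: split by spaces
Words found: 'sztnvx', 'pmn', 'swg', 'rboxq'
Word count: 4


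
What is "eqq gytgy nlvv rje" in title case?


Input string: 'eqq gytgy nlvv rje'
Operation: capitalize first letter of each word
Word transformations: 'eqq'->'Eqq', 'gytgy'->'Gytgy', 'nlvv'->'Nlvv', 'rje'->'Rje'
Result: Eqq Gytgy Nlvv Rje


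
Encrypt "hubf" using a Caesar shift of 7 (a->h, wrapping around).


Input: 'hubf', shift = 7
Operation: for each letter, (position + 7) mod 26
Mapping: 'h'(7+7=14)->'o', 'u'(20+7=27, 27 mod 26=1)->'b', 'b'(1+7=8)->'i', 'f'(5+7=12)->'m'
Result: obim


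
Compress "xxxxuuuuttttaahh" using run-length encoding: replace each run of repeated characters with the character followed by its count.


Input: 'xxxxuuuuttttaahh'
Operation: identify consecutive runs
Runs: 'xxxx' -> x4, 'uuuu' -> u4, 'tttt' -> t4, 'aa' -> a2, 'hh' -> h2
Encoded: x4u4t4a2h2


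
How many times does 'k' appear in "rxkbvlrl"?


Input string: 'rxkbvlrl'
Target character: 'k'
Scan each position: s[2]='k'
Matches found at indices: 2
Total: 1


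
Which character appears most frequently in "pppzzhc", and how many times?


Input: 'pppzzhc'
Operation: tally each character
Counts: 'c':1, 'h':1, 'p':3, 'z':2
Maximum: 'p' appears 3 times


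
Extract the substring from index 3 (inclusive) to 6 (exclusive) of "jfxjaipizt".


Input string: 'jfxjaipizt'
Operation: slice [3:6]
Extract characters: s[3]='j', s[4]='a', s[5]='i'
Result: jai


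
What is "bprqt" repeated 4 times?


Input string: 'bprqt'
Operation: repeat 4 times
Concatenation: 'bprqt' + 'bprqt' + 'bprqt' + 'bprqt'
Result: bprqtbprqtbprqtbprqt


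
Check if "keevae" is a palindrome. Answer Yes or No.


Input string: 'keevae'
Reversed: 'eaveek'
Compare pairs: s[0]='k' vs s[5]='e' (mismatch), s[1]='e' vs s[4]='a' (mismatch), s[2]='e' vs s[3]='v' (mismatch)
Palindrome: No


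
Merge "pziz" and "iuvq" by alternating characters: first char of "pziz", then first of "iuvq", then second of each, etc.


String 1: 'pziz'
String 2: 'iuvq'
Operation: alternate characters
Pairs: 'p'+'i', 'z'+'u', 'i'+'v', 'z'+'q'
Result: pizuivzq


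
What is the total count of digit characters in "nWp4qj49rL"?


Input string: 'nWp4qj49rL'
Operation: count digit characters (0-9)
Scan: 'n', 'W', 'p', '4'(digit), 'q', 'j', '4'(digit), '9'(digit), 'r', 'L'
Digits found: 3
Result: 3


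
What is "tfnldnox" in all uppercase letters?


Input string: 'tfnldnox'
Operation: convert each letter to uppercase
Mapping: 't'->'T', 'f'->'F', 'n'->'N', 'l'->'L', 'd'->'D', 'n'->'N', 'o'->'O', 'x'->'X'
Result: TFNLDNOX


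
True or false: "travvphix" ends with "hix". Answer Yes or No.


Input string: 'travvphix'
Suffix to check: 'hix'
Last 3 characters of input: 'hix'
Match: True
Result: Yes


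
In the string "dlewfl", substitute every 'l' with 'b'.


Input string: 'dlewfl'
Operation: replace 'l' with 'b'
Positions of 'l': 1, 5
After replacement: dbewfb


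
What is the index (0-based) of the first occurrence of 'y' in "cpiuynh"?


Input string: 'cpiuynh'
Target: 'y'
Scanning left to right: s[0]='c', s[1]='p', s[2]='i', s[3]='u', s[4]='y'
First match at index: 4


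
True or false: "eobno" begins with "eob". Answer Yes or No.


Input string: 'eobno'
Prefix to check: 'eob'
First 3 characters of input: 'eob'
Match: True
Result: Yes


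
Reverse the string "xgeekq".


Input string: 'xgeekq'
Operation: reverse character order
Original order: 'x' -> 'g' -> 'e' -> 'e' -> 'k' -> 'q'
Reversed order: 'q' -> 'k' -> 'e' -> 'e' -> 'g' -> 'x'
Result: qkeegx


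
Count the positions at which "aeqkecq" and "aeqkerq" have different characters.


String 1: 'aeqkecq'
String 2: 'aeqkerq'
Compare each position: pos 0: 'a'=='a', pos 1: 'e'=='e', pos 2: 'q'=='q', pos 3: 'k'=='k', pos 4: 'e'=='e', pos 5: 'c'!='r', pos 6: 'q'=='q'
Differing positions: 1
Hamming distance: 1


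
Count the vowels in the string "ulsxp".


Input string: 'ulsxp'
Operation: count vowels (a, e, i, o, u)
Scan: s[0]='u' (vowel), s[1]='l', s[2]='s', s[3]='x', s[4]='p'
Vowels found: 1
Result: 1


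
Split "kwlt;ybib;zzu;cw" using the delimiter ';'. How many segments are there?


Input string: 'kwlt;ybib;zzu;cw'
Delimiter: ';'
Split result: 'kwlt', 'ybib', 'zzu', 'cw'
Number of parts: 4


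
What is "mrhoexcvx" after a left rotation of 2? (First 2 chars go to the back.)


Input: 'mrhoexcvx', shift = 2
Operation: split at index 2 and swap parts
Front part s[0:2] = 'mr'
Back part s[2:] = 'hoexcvx'
Rotated = back + front = 'hoexcvx' + 'mr'
Result: hoexcvxmr


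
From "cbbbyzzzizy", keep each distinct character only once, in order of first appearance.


Input: 'cbbbyzzzizy'
Operation: keep first occurrence of each character
Scan: s[0]='c' new -> keep; s[1]='b' new -> keep; s[2]='b' seen -> skip; s[3]='b' seen -> skip; s[4]='y' new -> keep; s[5]='z' new -> keep; s[6]='z' seen -> skip; s[7]='z' seen -> skip; s[8]='i' new -> keep; s[9]='z' seen -> skip; s[10]='y' seen -> skip
Result: cbyzi


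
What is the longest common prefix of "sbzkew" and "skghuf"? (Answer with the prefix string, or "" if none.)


String 1: 'sbzkew'
String 2: 'skghuf'
Compare position by position:
pos 0: 's' vs 's' match
pos 1: 'b' vs 'k' differ -> stop
Longest common prefix: "s" (length 1)


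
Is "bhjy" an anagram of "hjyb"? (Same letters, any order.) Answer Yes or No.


String 1: 'hjyb' -> sorted: 'bhjy'
String 2: 'bhjy' -> sorted: 'bhjy'
Compare sorted forms: 'bhjy' == 'bhjy'
Anagram: Yes


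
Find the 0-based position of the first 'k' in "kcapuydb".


Input string: 'kcapuydb'
Target: 'k'
Scanning left to right: s[0]='k'
First match at index: 0


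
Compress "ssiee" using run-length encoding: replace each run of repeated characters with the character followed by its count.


Input: 'ssiee'
Operation: identify consecutive runs
Runs: 'ss' -> s2, 'i' -> i1, 'ee' -> e2
Encoded: s2i1e2


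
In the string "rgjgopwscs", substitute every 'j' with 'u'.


Input string: 'rgjgopwscs'
Operation: replace 'j' with 'u'
Positions of 'j': 2
After replacement: rgugopwscs


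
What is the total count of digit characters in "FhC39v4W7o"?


Input string: 'FhC39v4W7o'
Operation: count digit characters (0-9)
Scan: 'F', 'h', 'C', '3'(digit), '9'(digit), 'v', '4'(digit), 'W', '7'(digit), 'o'
Digits found: 4
Result: 4


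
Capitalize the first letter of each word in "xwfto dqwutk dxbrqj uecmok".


Input string: 'xwfto dqwutk dxbrqj uecmok'
Operation: capitalize first letter of each word
Word transformations: 'xwfto'->'Xwfto', 'dqwutk'->'Dqwutk', 'dxbrqj'->'Dxbrqj', 'uecmok'->'Uecmok'
Result: Xwfto Dqwutk Dxbrqj Uecmok


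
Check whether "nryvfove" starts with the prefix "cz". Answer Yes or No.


Input string: 'nryvfove'
Prefix to check: 'cz'
First 2 characters of input: 'nr'
Match: False
Result: No


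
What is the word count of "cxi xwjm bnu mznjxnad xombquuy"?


Input string: 'cxi xwjm bnu mznjxnad xombquuy'
Operation: split by spaces
Words found: 'cxi', 'xwjm', 'bnu', 'mznjxnad', 'xombquuy'
Word count: 5


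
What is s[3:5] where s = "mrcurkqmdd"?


Input string: 'mrcurkqmdd'
Operation: slice [3:5]
Extract characters: s[3]='u', s[4]='r'
Result: ur


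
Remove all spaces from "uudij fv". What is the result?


Input string: 'uudij fv'
Operation: remove all spaces
Words: 'uudij', 'fv'
Join without spaces: uudijfv


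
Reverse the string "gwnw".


Input string: 'gwnw'
Operation: reverse character order
Original order: 'g' -> 'w' -> 'n' -> 'w'
Reversed order: 'w' -> 'n' -> 'w' -> 'g'
Result: wnwg


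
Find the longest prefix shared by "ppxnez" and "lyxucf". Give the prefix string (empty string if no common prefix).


String 1: 'ppxnez'
String 2: 'lyxucf'
Compare position by position:
pos 0: 'p' vs 'l' differ -> stop
Longest common prefix: "" (length 0)
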